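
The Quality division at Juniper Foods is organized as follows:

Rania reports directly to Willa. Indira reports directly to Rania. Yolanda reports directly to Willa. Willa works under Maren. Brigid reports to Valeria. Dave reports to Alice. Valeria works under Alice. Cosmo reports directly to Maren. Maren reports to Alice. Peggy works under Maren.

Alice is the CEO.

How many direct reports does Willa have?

2

Willa directly manages Yolanda, Rania. That is 2 direct reports.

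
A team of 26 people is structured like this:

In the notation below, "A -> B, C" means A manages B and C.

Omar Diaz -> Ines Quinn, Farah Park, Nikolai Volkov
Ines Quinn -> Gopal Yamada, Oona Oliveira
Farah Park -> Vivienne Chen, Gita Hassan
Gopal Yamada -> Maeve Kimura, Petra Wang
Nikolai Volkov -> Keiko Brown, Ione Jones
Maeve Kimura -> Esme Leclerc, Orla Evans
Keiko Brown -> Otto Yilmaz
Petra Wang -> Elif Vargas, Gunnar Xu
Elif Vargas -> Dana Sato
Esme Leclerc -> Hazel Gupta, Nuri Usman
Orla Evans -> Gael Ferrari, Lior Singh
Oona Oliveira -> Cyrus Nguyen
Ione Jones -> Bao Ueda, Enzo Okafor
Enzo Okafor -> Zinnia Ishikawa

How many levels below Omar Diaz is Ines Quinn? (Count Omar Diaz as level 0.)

1

Chain from Ines Quinn up to Omar Diaz: Ines Quinn → Omar Diaz. That is 1 step up, so Ines Quinn is 1 level below Omar Diaz.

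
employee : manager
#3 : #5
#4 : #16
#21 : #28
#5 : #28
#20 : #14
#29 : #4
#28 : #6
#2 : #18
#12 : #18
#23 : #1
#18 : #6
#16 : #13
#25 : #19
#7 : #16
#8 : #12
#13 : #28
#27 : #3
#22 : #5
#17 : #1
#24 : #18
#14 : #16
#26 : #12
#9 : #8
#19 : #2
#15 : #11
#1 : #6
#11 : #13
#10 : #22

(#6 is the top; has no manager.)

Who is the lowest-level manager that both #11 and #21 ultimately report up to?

#11's chain of managers is #13, #28, #6. #21's chain of managers is #28, #6. The first manager that appears in both chains is #28.

#28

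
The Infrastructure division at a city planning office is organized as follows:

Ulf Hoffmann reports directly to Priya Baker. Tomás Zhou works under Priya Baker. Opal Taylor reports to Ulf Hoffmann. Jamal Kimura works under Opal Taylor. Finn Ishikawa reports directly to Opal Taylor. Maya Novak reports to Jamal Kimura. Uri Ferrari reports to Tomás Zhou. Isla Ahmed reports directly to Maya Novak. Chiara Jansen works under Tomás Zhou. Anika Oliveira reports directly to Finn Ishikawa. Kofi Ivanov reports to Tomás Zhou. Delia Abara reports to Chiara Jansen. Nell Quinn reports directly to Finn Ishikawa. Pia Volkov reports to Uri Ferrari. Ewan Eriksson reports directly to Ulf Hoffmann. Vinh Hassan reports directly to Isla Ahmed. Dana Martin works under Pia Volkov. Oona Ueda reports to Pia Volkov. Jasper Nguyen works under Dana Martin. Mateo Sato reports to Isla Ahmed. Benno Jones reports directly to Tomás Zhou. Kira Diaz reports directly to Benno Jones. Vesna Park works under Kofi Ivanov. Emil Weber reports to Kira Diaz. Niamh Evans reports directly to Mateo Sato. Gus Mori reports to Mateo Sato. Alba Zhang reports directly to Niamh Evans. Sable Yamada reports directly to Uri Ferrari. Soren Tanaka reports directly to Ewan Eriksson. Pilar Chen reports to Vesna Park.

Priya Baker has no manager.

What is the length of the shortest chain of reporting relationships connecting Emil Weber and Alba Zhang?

Emil Weber is 4 levels below Priya Baker, and Alba Zhang is 8 levels below Priya Baker (their lowest common manager). The shortest path runs up from Emil Weber to Priya Baker and back down to Alba Zhang: 4 + 8 = 12 links.

12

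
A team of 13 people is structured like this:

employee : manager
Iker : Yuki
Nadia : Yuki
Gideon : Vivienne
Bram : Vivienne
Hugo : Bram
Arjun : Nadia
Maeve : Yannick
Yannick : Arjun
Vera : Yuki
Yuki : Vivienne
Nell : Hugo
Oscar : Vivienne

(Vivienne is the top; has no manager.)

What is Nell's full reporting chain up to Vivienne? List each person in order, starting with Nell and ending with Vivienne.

Nell -> Hugo -> Bram -> Vivienne

Nell reports to Hugo. Hugo reports to Bram. Bram reports to Vivienne. Vivienne is at the top.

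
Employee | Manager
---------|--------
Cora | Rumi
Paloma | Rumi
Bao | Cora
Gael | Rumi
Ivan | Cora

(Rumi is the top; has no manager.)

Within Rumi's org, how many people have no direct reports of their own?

4

The people in Rumi's organization with no one reporting to them are Gael, Paloma, Ivan, Bao. That is 4.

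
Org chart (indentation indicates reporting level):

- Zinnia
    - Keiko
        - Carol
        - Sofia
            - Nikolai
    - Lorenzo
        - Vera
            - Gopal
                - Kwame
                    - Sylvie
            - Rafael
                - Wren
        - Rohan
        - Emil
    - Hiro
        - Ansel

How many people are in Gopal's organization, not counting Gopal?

Gopal directly manages Kwame. Under Kwame: Sylvie (1). That's 2 in total.

2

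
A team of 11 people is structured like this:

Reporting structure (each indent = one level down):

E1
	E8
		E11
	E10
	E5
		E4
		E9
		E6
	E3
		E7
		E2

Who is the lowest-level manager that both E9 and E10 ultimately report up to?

E9's chain of managers is E5, E1. E10's chain of managers is E1. The first manager that appears in both chains is E1.

E1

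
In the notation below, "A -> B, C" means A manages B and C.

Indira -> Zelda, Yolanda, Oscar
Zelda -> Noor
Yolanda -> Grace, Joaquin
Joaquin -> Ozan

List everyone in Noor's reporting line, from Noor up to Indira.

Noor -> Zelda -> Indira

Noor reports to Zelda. Zelda reports to Indira. Indira is at the top.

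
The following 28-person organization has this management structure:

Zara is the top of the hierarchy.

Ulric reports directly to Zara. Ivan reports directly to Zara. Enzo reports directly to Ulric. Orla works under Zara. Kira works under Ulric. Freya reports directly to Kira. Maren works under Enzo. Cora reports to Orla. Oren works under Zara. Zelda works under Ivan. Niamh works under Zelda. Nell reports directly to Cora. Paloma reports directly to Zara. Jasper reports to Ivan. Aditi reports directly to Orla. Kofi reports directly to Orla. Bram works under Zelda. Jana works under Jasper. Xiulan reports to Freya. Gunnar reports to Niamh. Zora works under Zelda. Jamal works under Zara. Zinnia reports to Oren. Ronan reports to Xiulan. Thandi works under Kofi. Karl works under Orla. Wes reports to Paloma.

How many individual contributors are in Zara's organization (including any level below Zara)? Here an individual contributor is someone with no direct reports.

13

The people in Zara's organization with no one reporting to them are Jamal, Wes, Zinnia, Karl, Thandi, Aditi, Nell, Jana, Zora, Bram, Gunnar, Ronan, Maren. That is 13.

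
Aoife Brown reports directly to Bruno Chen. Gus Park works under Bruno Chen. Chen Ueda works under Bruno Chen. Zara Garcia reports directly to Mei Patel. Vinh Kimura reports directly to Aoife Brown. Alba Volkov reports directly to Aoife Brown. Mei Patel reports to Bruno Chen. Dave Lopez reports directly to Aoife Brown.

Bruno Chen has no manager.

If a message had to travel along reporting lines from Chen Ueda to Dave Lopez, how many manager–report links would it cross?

Chen Ueda is 1 level below Bruno Chen, and Dave Lopez is 2 levels below Bruno Chen (their lowest common manager). The shortest path runs up from Chen Ueda to Bruno Chen and back down to Dave Lopez: 1 + 2 = 3 links.

3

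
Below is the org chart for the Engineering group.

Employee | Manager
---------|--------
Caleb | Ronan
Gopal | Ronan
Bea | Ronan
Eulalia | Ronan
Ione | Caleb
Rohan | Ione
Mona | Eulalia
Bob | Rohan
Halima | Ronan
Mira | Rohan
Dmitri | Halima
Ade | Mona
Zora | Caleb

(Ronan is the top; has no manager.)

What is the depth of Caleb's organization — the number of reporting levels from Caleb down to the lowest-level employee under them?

The longest chain under Caleb runs Caleb → Ione → Rohan → Mira, which is 3 levels below Caleb.

3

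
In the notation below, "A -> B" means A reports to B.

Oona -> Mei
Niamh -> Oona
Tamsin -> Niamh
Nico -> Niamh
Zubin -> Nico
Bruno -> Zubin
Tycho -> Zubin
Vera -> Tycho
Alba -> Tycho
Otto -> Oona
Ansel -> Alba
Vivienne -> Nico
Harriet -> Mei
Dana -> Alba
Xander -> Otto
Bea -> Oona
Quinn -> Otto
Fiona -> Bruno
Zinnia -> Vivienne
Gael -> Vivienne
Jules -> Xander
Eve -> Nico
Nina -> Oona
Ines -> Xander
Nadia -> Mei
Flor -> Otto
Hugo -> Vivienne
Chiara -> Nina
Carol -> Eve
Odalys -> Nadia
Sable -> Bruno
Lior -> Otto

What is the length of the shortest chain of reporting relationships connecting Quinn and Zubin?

Quinn is 2 levels below Oona, and Zubin is 3 levels below Oona (their lowest common manager). The shortest path runs up from Quinn to Oona and back down to Zubin: 2 + 3 = 5 links.

5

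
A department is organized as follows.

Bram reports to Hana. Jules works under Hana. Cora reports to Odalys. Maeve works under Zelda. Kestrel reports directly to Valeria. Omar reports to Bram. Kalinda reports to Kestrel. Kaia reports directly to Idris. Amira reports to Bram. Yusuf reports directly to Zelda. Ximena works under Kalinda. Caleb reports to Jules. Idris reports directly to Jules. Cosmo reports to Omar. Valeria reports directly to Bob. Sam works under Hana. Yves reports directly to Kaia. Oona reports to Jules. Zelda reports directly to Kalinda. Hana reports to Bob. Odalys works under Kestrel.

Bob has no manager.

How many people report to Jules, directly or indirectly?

Jules directly manages Idris, Caleb, Oona. Under Idris: Kaia, Yves (2). Caleb has no reports. Oona has no reports. So Jules's organization is 3 direct reports plus everyone under them: 3 + 1 + 1 = 5.

5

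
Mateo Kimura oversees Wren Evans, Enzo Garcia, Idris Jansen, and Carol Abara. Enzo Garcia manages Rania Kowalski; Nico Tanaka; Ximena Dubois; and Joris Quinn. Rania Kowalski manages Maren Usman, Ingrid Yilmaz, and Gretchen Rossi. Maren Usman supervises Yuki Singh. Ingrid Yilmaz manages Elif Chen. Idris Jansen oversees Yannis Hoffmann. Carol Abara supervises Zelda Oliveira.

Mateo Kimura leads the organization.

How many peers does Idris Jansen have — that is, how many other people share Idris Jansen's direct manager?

3

Idris Jansen reports to Mateo Kimura. Mateo Kimura's other direct reports are Enzo Garcia, Wren Evans, Carol Abara — 3 peers.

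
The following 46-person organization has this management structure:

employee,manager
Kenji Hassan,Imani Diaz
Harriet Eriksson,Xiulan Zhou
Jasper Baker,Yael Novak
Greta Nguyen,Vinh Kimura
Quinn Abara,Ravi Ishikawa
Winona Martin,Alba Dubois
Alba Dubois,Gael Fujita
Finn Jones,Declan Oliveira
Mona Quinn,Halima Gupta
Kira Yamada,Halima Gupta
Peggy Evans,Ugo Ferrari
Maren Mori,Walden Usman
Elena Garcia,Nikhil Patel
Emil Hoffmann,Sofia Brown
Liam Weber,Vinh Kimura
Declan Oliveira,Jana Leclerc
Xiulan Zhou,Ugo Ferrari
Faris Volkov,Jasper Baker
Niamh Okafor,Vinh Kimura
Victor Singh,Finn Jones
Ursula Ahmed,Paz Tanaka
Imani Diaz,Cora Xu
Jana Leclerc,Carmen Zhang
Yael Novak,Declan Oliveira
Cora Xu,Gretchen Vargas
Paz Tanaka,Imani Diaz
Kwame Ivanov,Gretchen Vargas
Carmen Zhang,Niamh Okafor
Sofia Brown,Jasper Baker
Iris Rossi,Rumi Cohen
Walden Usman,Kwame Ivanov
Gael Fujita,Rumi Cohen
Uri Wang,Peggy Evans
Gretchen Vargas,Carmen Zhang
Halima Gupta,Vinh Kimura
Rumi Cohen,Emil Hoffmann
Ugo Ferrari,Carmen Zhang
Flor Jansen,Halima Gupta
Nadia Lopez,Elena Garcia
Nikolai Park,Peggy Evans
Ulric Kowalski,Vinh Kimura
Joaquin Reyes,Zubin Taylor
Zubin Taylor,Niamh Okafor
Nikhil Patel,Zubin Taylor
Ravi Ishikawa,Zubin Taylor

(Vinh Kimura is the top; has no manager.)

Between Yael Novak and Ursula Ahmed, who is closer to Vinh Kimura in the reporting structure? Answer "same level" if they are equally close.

Yael Novak is 5 levels below Vinh Kimura; Ursula Ahmed is 7. Yael Novak is higher.

Yael Novak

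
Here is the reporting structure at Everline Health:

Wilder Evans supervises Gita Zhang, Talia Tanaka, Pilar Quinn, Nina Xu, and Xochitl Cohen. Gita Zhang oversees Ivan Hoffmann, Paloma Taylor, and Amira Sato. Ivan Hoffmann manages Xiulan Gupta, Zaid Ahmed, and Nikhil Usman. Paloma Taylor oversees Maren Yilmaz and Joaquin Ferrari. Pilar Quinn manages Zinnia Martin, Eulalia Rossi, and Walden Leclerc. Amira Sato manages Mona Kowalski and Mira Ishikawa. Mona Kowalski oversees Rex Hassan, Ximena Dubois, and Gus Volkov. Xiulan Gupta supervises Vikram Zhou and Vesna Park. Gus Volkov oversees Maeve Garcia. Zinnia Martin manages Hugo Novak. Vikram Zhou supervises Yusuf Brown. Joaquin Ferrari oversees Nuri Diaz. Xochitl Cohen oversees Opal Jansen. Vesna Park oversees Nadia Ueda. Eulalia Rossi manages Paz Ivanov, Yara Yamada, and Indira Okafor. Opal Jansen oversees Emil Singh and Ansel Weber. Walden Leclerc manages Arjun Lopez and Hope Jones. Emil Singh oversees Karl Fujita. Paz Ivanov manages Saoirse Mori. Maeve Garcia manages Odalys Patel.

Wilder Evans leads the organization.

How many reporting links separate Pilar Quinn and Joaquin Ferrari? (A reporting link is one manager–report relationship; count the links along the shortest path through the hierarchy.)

4

Pilar Quinn is 1 level below Wilder Evans, and Joaquin Ferrari is 3 levels below Wilder Evans (their lowest common manager). The shortest path runs up from Pilar Quinn to Wilder Evans and back down to Joaquin Ferrari: 1 + 3 = 4 links.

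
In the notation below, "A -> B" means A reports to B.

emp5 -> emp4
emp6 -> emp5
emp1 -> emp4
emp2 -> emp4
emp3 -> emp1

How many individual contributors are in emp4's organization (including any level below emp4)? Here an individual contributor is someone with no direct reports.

The people in emp4's organization with no one reporting to them are emp2, emp6, emp3. That is 3.

3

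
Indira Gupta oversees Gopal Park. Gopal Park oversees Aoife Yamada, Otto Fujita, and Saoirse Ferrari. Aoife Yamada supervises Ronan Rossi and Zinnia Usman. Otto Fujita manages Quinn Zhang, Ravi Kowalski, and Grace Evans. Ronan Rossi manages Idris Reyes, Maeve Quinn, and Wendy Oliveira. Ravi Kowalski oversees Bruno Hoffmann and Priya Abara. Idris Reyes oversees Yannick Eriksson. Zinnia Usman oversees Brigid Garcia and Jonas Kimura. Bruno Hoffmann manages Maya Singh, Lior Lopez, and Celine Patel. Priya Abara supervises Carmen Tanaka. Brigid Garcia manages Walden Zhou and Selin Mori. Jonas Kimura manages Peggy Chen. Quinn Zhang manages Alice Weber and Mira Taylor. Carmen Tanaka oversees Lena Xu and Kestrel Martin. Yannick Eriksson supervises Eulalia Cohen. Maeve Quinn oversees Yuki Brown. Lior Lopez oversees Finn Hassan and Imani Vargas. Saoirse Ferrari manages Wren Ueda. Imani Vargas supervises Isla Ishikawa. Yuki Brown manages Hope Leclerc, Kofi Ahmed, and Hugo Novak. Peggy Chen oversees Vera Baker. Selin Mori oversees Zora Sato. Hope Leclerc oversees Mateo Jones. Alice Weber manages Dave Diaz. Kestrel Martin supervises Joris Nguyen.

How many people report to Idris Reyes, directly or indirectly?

2

Idris Reyes directly manages Yannick Eriksson. Under Yannick Eriksson: Eulalia Cohen (1). That's 2 in total.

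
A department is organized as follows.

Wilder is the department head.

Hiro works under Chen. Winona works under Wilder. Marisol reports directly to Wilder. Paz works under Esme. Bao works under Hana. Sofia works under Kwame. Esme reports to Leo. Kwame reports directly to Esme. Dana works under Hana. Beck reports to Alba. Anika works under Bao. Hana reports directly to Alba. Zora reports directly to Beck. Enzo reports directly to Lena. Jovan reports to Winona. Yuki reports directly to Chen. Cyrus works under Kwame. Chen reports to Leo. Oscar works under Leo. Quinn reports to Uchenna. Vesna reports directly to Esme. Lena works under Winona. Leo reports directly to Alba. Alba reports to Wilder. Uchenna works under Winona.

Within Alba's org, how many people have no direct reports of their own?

The people in Alba's organization with no one reporting to them are Zora, Anika, Dana, Oscar, Paz, Vesna, Sofia, Cyrus, Yuki, Hiro. That is 10.

10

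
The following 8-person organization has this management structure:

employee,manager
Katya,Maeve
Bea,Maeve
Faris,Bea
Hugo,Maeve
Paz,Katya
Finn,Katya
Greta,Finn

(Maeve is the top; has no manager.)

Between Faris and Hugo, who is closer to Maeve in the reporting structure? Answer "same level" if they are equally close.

Hugo

Faris is 2 levels below Maeve; Hugo is 1. Hugo is higher.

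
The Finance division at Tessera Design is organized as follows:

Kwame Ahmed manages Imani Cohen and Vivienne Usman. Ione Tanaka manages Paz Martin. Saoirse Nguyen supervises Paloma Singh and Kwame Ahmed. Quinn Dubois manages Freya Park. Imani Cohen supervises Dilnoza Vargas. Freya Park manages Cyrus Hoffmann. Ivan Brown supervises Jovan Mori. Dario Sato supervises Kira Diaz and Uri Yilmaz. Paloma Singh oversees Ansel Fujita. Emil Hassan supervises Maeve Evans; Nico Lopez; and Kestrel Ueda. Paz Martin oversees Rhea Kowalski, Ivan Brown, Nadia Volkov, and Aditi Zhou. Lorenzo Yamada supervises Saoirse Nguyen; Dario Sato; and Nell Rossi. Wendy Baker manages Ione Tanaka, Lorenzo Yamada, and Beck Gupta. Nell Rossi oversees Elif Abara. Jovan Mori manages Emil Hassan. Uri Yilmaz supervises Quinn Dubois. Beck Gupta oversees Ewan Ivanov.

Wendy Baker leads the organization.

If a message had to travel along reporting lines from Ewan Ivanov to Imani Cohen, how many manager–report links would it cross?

6

Ewan Ivanov is 2 levels below Wendy Baker, and Imani Cohen is 4 levels below Wendy Baker (their lowest common manager). The shortest path runs up from Ewan Ivanov to Wendy Baker and back down to Imani Cohen: 2 + 4 = 6 links.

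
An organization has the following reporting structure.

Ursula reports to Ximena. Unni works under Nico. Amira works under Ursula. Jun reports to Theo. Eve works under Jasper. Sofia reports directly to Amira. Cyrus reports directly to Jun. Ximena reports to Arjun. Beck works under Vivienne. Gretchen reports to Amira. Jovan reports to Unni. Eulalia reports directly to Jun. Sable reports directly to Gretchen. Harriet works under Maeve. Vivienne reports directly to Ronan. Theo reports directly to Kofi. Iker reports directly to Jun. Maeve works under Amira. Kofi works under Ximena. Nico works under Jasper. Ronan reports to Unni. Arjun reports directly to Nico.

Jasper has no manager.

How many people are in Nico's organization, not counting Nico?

20

Nico directly manages Arjun, Unni. Under Arjun: Ximena, Ursula, Amira, Sofia, Maeve, Harriet, Gretchen, Sable, Kofi, Theo, Jun, Eulalia, Iker, Cyrus (14). Under Unni: Jovan, Ronan, Vivienne, Beck (4). So Nico's organization is 2 direct reports plus everyone under them: 15 + 5 = 20.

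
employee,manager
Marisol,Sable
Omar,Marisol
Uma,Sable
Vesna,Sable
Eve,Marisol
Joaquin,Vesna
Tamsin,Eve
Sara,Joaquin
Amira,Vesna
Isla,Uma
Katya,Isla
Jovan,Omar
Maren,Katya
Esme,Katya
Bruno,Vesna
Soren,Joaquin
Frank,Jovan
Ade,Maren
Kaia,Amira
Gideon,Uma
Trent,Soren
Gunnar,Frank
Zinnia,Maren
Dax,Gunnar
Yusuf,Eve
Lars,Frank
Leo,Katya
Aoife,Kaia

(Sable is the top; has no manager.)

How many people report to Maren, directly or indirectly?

Maren directly manages Ade, Zinnia. Ade has no reports. Zinnia has no reports. So Maren's organization is 2 direct reports plus everyone under them: 1 + 1 = 2.

2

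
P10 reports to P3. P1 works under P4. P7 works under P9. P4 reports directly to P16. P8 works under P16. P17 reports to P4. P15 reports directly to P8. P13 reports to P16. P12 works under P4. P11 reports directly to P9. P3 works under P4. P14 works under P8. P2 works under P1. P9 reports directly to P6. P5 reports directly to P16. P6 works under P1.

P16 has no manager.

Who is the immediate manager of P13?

P16

P13 reports directly to P16.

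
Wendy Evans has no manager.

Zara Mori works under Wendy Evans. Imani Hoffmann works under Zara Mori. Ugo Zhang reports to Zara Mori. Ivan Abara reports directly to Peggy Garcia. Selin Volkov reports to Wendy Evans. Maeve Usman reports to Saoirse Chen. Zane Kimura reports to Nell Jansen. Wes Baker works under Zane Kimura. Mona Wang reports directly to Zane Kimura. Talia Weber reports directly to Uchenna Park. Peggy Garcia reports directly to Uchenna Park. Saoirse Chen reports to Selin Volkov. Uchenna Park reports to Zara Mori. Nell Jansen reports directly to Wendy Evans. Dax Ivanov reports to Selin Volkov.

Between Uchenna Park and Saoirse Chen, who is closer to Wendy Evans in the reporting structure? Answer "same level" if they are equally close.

same level

Both Uchenna Park and Saoirse Chen are 2 levels below Wendy Evans.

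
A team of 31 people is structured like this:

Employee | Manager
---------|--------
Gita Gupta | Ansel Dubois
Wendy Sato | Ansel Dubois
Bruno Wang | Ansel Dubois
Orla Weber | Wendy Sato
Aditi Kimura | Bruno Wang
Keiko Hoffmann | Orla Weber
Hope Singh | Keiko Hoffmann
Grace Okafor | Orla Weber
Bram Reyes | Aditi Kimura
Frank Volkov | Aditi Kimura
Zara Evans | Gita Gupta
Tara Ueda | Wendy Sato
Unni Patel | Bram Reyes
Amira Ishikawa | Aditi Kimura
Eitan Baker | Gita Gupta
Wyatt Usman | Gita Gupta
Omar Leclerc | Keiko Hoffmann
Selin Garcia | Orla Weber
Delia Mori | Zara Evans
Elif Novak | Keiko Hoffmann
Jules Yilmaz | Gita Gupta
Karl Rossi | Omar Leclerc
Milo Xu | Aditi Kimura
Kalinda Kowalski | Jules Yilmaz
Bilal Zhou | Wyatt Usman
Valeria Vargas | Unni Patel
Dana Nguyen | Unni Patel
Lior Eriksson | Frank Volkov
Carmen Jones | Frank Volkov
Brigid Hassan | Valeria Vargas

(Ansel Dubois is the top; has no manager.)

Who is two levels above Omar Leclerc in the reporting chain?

Orla Weber

Omar Leclerc reports to Keiko Hoffmann, and Keiko Hoffmann reports to Orla Weber. So Omar Leclerc's skip-level manager is Orla Weber.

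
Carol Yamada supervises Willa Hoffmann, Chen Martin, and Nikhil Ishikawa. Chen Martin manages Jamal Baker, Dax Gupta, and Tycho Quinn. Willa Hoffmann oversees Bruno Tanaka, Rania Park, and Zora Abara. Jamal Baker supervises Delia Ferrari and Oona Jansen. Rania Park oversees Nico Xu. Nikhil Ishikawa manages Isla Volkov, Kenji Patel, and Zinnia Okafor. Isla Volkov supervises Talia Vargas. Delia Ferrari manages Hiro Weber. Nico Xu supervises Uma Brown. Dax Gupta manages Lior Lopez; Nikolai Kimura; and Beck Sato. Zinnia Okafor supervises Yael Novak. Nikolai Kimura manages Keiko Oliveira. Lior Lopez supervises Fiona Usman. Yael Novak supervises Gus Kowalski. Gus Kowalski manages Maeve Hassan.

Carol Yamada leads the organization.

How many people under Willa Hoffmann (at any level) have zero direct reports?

3

The people in Willa Hoffmann's organization with no one reporting to them are Zora Abara, Uma Brown, Bruno Tanaka. That is 3.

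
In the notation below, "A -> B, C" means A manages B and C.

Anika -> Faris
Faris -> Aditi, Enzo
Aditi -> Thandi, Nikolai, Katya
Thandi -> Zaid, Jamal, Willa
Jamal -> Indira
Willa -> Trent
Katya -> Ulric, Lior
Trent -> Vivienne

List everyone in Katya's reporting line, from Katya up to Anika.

Katya -> Aditi -> Faris -> Anika

Katya reports to Aditi. Aditi reports to Faris. Faris reports to Anika. Anika is at the top.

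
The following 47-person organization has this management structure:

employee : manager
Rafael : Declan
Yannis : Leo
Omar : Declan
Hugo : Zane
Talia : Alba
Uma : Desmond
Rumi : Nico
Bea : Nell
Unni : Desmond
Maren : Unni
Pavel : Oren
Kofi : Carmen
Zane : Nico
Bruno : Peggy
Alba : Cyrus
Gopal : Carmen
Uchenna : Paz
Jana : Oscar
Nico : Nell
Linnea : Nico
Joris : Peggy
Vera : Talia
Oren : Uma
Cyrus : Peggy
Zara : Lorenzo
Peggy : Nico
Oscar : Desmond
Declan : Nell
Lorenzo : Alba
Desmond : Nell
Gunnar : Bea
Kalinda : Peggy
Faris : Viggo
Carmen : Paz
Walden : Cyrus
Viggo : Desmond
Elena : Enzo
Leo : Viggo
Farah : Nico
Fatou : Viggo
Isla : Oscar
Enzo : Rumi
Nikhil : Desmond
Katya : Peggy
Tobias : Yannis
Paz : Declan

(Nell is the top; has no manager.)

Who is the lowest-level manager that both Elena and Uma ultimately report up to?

Nell

Elena's chain of managers is Enzo, Rumi, Nico, Nell. Uma's chain of managers is Desmond, Nell. The first manager that appears in both chains is Nell.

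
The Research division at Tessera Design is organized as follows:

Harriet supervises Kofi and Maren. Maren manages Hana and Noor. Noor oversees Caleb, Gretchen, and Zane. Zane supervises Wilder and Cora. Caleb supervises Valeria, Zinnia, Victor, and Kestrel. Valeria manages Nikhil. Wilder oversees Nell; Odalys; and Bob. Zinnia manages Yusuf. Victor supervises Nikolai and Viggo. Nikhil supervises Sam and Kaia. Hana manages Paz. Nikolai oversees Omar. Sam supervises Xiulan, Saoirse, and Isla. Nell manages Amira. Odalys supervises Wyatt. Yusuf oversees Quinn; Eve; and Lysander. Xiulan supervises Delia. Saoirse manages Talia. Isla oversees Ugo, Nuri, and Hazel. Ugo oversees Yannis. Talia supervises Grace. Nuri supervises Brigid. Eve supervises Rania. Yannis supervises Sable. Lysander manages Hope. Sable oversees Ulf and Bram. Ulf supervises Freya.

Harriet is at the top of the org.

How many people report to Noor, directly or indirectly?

Noor directly manages Zane, Caleb, Gretchen. Under Zane: Cora, Wilder, Bob, Odalys, Wyatt, Nell, Amira (7). Under Caleb: Kestrel, Victor, Viggo, Nikolai, Omar, Zinnia, Yusuf, Lysander, Hope, Eve, Rania, Quinn, Valeria, Nikhil, Kaia, Sam, Isla, Hazel, Nuri, Brigid, Ugo, Yannis, Sable, Bram, Ulf, Freya, Saoirse, Talia, Grace, Xiulan, Delia (31). Gretchen has no reports. So Noor's organization is 3 direct reports plus everyone under them: 8 + 32 + 1 = 41.

41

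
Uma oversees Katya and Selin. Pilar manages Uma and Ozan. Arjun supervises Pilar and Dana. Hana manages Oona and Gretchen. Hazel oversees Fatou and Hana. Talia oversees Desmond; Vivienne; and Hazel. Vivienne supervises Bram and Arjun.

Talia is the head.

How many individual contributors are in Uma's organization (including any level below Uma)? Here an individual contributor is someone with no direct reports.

The people in Uma's organization with no one reporting to them are Selin, Katya. That is 2.

2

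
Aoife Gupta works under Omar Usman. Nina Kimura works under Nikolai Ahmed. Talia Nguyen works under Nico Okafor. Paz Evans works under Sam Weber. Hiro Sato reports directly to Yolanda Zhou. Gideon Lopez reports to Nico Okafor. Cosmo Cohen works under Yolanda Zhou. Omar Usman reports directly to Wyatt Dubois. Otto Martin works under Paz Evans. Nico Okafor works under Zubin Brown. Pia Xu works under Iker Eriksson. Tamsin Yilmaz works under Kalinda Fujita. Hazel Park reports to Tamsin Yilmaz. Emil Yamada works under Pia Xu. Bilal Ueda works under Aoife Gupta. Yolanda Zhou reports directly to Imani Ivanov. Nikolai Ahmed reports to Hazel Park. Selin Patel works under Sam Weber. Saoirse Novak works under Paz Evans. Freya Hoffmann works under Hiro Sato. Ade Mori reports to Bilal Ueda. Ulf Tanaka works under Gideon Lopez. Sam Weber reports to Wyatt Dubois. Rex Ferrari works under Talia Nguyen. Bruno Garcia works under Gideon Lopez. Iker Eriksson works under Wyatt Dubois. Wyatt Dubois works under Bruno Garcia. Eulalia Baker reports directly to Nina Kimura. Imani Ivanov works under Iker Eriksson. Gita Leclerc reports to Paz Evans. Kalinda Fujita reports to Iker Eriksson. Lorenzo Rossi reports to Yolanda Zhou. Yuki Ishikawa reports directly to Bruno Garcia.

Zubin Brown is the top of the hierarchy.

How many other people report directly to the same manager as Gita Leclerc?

2

Gita Leclerc reports to Paz Evans. Paz Evans's other direct reports are Otto Martin, Saoirse Novak — 2 peers.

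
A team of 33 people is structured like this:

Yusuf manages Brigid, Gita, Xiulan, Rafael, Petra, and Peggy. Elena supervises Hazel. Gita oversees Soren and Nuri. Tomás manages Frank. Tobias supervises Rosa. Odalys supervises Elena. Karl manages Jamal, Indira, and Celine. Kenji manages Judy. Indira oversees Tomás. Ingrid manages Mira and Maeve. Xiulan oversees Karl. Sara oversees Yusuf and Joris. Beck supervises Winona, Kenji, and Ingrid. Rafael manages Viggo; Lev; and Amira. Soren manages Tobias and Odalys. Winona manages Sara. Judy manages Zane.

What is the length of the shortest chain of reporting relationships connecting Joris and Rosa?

6

Joris is 1 level below Sara, and Rosa is 5 levels below Sara (their lowest common manager). The shortest path runs up from Joris to Sara and back down to Rosa: 1 + 5 = 6 links.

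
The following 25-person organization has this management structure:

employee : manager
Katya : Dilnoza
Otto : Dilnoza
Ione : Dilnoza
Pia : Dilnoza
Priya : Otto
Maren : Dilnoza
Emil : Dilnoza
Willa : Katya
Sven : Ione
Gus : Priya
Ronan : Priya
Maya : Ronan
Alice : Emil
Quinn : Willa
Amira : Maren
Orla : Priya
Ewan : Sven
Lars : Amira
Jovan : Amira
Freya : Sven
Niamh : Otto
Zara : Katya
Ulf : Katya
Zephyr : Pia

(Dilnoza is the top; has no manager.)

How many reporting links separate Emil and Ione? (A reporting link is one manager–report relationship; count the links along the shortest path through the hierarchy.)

2

Emil is 1 level below Dilnoza, and Ione is 1 level below Dilnoza (their lowest common manager). The shortest path runs up from Emil to Dilnoza and back down to Ione: 1 + 1 = 2 links.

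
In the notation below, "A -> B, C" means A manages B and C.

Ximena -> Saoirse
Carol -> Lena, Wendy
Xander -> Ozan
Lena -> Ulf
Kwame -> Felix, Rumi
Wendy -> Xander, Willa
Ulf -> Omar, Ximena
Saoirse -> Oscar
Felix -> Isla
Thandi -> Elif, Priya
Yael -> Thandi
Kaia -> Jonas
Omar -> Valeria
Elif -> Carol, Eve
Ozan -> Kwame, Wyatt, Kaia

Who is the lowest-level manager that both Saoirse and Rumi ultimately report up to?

Saoirse's chain of managers is Ximena, Ulf, Lena, Carol, Elif, Thandi, Yael. Rumi's chain of managers is Kwame, Ozan, Xander, Wendy, Carol, Elif, Thandi, Yael. The first manager that appears in both chains is Carol.

Carol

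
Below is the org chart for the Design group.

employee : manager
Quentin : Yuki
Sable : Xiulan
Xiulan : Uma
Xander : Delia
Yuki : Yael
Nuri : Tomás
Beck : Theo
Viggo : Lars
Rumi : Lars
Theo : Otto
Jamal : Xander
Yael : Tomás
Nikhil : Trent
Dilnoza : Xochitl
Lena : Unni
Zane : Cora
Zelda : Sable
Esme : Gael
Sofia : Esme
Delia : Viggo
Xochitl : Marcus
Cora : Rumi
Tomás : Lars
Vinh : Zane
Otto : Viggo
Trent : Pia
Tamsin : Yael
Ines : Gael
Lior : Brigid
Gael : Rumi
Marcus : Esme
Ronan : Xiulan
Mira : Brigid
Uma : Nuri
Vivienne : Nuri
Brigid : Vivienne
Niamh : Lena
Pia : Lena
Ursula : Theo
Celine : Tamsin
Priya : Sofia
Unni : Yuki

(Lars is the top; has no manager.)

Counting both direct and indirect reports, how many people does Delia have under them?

Delia directly manages Xander. Under Xander: Jamal (1). That's 2 in total.

2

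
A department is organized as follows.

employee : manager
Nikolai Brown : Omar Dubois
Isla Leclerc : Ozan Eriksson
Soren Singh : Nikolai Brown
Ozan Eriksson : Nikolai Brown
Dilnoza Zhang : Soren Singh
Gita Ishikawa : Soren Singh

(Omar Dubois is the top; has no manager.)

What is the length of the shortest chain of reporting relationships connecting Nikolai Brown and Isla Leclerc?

2

Isla Leclerc is in Nikolai Brown's organization: the chain from Isla Leclerc up to Nikolai Brown is Isla Leclerc → Ozan Eriksson → Nikolai Brown, which is 2 links.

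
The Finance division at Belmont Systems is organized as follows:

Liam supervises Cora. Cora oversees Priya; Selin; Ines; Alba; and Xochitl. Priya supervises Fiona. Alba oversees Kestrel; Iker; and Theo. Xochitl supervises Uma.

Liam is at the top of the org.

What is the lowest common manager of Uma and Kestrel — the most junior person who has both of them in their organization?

Uma's chain of managers is Xochitl, Cora, Liam. Kestrel's chain of managers is Alba, Cora, Liam. The first manager that appears in both chains is Cora.

Cora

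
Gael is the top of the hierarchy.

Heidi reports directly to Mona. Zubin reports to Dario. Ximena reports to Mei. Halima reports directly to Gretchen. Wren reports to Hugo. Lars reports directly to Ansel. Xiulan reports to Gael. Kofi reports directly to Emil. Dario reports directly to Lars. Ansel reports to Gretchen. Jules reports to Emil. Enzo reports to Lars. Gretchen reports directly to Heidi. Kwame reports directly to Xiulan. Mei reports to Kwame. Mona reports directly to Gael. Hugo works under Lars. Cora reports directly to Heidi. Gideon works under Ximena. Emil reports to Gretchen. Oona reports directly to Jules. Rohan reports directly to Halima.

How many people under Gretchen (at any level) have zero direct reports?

6

The people in Gretchen's organization with no one reporting to them are Rohan, Zubin, Enzo, Wren, Kofi, Oona. That is 6.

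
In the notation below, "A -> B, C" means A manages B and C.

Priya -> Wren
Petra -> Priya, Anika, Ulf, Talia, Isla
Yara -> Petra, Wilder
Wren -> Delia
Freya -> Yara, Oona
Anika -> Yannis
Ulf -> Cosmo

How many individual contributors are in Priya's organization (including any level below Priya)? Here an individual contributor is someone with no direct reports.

1

The only person in Priya's organization with no one reporting to them is Delia. That is 1.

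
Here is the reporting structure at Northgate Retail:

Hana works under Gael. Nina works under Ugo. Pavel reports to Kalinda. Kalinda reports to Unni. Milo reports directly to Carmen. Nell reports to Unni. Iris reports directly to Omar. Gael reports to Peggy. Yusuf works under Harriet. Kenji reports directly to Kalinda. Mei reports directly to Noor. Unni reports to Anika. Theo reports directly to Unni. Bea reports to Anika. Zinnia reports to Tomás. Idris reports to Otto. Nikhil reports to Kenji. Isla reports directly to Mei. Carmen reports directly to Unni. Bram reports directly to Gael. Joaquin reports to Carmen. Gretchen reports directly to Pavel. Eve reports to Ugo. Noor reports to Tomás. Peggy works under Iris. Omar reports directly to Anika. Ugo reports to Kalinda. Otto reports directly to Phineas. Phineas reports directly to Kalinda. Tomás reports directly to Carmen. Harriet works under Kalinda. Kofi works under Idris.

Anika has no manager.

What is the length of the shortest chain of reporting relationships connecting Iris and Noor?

Iris is 2 levels below Anika, and Noor is 4 levels below Anika (their lowest common manager). The shortest path runs up from Iris to Anika and back down to Noor: 2 + 4 = 6 links.

6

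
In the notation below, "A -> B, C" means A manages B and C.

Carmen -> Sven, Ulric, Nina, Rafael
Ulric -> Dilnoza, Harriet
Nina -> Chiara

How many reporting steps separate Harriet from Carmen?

2

Chain from Harriet up to Carmen: Harriet → Ulric → Carmen. That is 2 steps up, so Harriet is 2 levels below Carmen.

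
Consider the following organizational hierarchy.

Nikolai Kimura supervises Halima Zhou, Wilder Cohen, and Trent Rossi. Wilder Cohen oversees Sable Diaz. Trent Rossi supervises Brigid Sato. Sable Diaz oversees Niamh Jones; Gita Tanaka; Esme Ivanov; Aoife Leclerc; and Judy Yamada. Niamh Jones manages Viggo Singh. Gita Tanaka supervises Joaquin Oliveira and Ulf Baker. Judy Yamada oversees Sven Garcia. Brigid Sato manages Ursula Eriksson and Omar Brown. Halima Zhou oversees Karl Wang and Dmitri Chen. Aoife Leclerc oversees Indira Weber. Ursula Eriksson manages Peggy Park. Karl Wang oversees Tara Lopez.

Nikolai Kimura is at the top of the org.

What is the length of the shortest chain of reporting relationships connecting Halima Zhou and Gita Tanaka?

Halima Zhou is 1 level below Nikolai Kimura, and Gita Tanaka is 3 levels below Nikolai Kimura (their lowest common manager). The shortest path runs up from Halima Zhou to Nikolai Kimura and back down to Gita Tanaka: 1 + 3 = 4 links.

4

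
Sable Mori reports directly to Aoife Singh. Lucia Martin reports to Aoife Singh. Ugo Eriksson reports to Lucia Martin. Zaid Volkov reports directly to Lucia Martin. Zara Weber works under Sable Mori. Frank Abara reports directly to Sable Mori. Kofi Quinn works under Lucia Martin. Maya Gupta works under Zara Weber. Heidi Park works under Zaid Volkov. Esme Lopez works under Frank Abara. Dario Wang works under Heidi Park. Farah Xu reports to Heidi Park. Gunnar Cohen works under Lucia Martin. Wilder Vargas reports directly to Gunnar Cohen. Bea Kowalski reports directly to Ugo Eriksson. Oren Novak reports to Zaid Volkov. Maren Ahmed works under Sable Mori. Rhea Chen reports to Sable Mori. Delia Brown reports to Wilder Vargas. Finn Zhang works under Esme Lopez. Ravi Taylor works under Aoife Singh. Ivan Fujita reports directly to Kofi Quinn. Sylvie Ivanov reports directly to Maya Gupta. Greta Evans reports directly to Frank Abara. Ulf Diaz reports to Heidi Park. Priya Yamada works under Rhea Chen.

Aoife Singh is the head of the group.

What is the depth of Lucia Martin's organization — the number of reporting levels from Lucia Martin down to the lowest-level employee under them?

3

The longest chain under Lucia Martin runs Lucia Martin → Gunnar Cohen → Wilder Vargas → Delia Brown, which is 3 levels below Lucia Martin.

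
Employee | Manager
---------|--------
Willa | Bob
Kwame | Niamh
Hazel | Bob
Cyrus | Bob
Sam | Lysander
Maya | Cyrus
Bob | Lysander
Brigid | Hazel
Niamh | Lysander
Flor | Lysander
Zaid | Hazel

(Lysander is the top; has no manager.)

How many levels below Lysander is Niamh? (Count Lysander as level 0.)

Chain from Niamh up to Lysander: Niamh → Lysander. That is 1 step up, so Niamh is 1 level below Lysander.

1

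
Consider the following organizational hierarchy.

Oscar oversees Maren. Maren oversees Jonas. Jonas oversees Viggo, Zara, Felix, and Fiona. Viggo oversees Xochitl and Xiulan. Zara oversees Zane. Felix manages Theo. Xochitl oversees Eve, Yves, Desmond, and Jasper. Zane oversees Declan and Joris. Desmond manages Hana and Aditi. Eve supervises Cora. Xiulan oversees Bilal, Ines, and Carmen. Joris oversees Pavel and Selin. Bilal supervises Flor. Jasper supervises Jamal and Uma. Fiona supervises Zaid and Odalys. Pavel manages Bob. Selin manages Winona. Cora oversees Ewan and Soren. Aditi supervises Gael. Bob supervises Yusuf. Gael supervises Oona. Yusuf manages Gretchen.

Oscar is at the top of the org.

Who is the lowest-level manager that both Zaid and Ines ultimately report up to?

Jonas

Zaid's chain of managers is Fiona, Jonas, Maren, Oscar. Ines's chain of managers is Xiulan, Viggo, Jonas, Maren, Oscar. The first manager that appears in both chains is Jonas.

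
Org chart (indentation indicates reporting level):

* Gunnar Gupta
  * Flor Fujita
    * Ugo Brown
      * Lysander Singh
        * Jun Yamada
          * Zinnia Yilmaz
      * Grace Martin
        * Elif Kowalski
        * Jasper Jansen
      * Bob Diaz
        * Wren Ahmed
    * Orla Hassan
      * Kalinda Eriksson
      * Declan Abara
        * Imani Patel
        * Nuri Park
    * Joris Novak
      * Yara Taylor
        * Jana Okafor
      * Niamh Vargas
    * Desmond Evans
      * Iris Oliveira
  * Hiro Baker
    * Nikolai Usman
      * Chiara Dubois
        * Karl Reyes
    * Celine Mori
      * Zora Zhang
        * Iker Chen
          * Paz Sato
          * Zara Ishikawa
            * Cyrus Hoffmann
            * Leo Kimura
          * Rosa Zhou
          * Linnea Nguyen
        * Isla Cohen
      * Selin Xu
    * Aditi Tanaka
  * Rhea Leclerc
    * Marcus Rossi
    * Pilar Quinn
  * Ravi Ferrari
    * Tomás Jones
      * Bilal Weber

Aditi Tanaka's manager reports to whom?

Aditi Tanaka reports to Hiro Baker, and Hiro Baker reports to Gunnar Gupta. So Aditi Tanaka's skip-level manager is Gunnar Gupta.

Gunnar Gupta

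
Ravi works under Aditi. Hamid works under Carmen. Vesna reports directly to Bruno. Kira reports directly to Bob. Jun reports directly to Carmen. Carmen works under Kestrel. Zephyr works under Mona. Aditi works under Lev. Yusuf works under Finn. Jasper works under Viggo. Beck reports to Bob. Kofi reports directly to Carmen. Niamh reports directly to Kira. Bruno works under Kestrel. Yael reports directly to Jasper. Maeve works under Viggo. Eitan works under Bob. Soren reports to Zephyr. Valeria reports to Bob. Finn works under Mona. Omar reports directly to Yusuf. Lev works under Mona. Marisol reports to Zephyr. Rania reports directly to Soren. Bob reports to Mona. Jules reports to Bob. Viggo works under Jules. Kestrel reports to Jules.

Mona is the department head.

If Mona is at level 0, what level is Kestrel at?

Chain from Kestrel up to Mona: Kestrel → Jules → Bob → Mona. That is 3 steps up, so Kestrel is 3 levels below Mona.

3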